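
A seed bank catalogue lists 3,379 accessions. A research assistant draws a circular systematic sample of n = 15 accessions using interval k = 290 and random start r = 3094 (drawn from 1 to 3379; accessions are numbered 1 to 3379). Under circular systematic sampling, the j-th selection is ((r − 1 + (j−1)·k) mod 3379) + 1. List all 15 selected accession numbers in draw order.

Selection 1: 3094
Selection 2: 3094 + 290 = 3384 → 3384 − 3379 = 5
Selection 3: 5 + 290 = 295
Selection 4: 295 + 290 = 585
Selection 5: 585 + 290 = 875
Selection 6: 875 + 290 = 1165
Selection 7: 1165 + 290 = 1455
Selection 8: 1455 + 290 = 1745
Selection 9: 1745 + 290 = 2035
Selection 10: 2035 + 290 = 2325
Selection 11: 2325 + 290 = 2615
Selection 12: 2615 + 290 = 2905
Selection 13: 2905 + 290 = 3195
Selection 14: 3195 + 290 = 3485 → 3485 − 3379 = 106
Selection 15: 106 + 290 = 396

3094, 5, 295, 585, 875, 1165, 1455, 1745, 2035, 2325, 2615, 2905, 3195, 106, 396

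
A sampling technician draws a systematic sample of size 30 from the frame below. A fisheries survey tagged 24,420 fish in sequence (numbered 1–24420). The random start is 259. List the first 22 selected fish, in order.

259, 1073, 1887, 2701, 3515, 4329, 5143, 5957, 6771, 7585, 8399, 9213, 10027, 10841, 11655, 12469, 13283, 14097, 14911, 15725, 16539, 17353

k = N/n = 24420/30 = 814
fish 1: 259
fish 2: 259 + 814 = 1073
fish 3: 1073 + 814 = 1887
fish 4: 1887 + 814 = 2701
fish 5: 2701 + 814 = 3515
fish 6: 3515 + 814 = 4329
fish 7: 4329 + 814 = 5143
fish 8: 5143 + 814 = 5957
fish 9: 5957 + 814 = 6771
fish 10: 6771 + 814 = 7585
fish 11: 7585 + 814 = 8399
fish 12: 8399 + 814 = 9213
fish 13: 9213 + 814 = 10027
fish 14: 10027 + 814 = 10841
fish 15: 10841 + 814 = 11655
fish 16: 11655 + 814 = 12469
fish 17: 12469 + 814 = 13283
fish 18: 13283 + 814 = 14097
fish 19: 14097 + 814 = 14911
fish 20: 14911 + 814 = 15725
fish 21: 15725 + 814 = 16539
fish 22: 16539 + 814 = 17353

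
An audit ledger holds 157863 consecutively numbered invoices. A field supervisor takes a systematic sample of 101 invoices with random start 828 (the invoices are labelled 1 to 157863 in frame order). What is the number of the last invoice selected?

k = 157863/101 = 1563
101st selection = r + (101−1)·k = 828 + 100×1563 = 828 + 156300 = 157128

157128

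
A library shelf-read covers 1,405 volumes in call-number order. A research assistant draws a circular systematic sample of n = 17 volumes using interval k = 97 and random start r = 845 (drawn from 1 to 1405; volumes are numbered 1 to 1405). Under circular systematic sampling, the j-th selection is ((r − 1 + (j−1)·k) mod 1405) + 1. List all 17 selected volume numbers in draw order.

845, 942, 1039, 1136, 1233, 1330, 22, 119, 216, 313, 410, 507, 604, 701, 798, 895, 992

Selection 1: 845
Selection 2: 845 + 97 = 942
Selection 3: 942 + 97 = 1039
Selection 4: 1039 + 97 = 1136
Selection 5: 1136 + 97 = 1233
Selection 6: 1233 + 97 = 1330
Selection 7: 1330 + 97 = 1427 → 1427 − 1405 = 22
Selection 8: 22 + 97 = 119
Selection 9: 119 + 97 = 216
Selection 10: 216 + 97 = 313
Selection 11: 313 + 97 = 410
Selection 12: 410 + 97 = 507
Selection 13: 507 + 97 = 604
Selection 14: 604 + 97 = 701
Selection 15: 701 + 97 = 798
Selection 16: 798 + 97 = 895
Selection 17: 895 + 97 = 992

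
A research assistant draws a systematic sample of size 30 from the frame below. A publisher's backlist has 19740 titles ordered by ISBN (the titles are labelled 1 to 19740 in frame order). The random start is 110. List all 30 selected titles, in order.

k = N/n = 19740/30 = 658
title 1: 110
title 2: 110 + 658 = 768
title 3: 768 + 658 = 1426
title 4: 1426 + 658 = 2084
title 5: 2084 + 658 = 2742
title 6: 2742 + 658 = 3400
title 7: 3400 + 658 = 4058
title 8: 4058 + 658 = 4716
title 9: 4716 + 658 = 5374
title 10: 5374 + 658 = 6032
title 11: 6032 + 658 = 6690
title 12: 6690 + 658 = 7348
title 13: 7348 + 658 = 8006
title 14: 8006 + 658 = 8664
title 15: 8664 + 658 = 9322
title 16: 9322 + 658 = 9980
title 17: 9980 + 658 = 10638
title 18: 10638 + 658 = 11296
title 19: 11296 + 658 = 11954
title 20: 11954 + 658 = 12612
title 21: 12612 + 658 = 13270
title 22: 13270 + 658 = 13928
title 23: 13928 + 658 = 14586
title 24: 14586 + 658 = 15244
title 25: 15244 + 658 = 15902
title 26: 15902 + 658 = 16560
title 27: 16560 + 658 = 17218
title 28: 17218 + 658 = 17876
title 29: 17876 + 658 = 18534
title 30: 18534 + 658 = 19192

110, 768, 1426, 2084, 2742, 3400, 4058, 4716, 5374, 6032, 6690, 7348, 8006, 8664, 9322, 9980, 10638, 11296, 11954, 12612, 13270, 13928, 14586, 15244, 15902, 16560, 17218, 17876, 18534, 19192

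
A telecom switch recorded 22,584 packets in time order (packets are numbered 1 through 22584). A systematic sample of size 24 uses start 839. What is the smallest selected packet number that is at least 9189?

9308

k = 22584/24 = 941
Steps past start: ⌈(9189 − 839)/941⌉ = ⌈8350/941⌉ = 9
Selected packet: 839 + 9×941 = 9308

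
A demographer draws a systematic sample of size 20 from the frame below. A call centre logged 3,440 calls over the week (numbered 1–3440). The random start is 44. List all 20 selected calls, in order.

44, 216, 388, 560, 732, 904, 1076, 1248, 1420, 1592, 1764, 1936, 2108, 2280, 2452, 2624, 2796, 2968, 3140, 3312

k = N/n = 3440/20 = 172
call 1: 44
call 2: 44 + 172 = 216
call 3: 216 + 172 = 388
call 4: 388 + 172 = 560
call 5: 560 + 172 = 732
call 6: 732 + 172 = 904
call 7: 904 + 172 = 1076
call 8: 1076 + 172 = 1248
call 9: 1248 + 172 = 1420
call 10: 1420 + 172 = 1592
call 11: 1592 + 172 = 1764
call 12: 1764 + 172 = 1936
call 13: 1936 + 172 = 2108
call 14: 2108 + 172 = 2280
call 15: 2280 + 172 = 2452
call 16: 2452 + 172 = 2624
call 17: 2624 + 172 = 2796
call 18: 2796 + 172 = 2968
call 19: 2968 + 172 = 3140
call 20: 3140 + 172 = 3312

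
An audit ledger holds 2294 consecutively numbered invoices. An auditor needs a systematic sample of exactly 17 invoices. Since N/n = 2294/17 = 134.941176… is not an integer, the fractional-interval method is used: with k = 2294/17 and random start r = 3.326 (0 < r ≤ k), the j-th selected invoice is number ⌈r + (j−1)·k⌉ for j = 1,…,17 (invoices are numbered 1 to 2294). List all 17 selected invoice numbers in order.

4, 139, 274, 409, 544, 679, 813, 948, 1083, 1218, 1353, 1488, 1623, 1758, 1893, 2028, 2163

j=1: r + 0k = 3.326 → ⌈·⌉ = 4
j=2: r + 1k = 138.267176… → ⌈·⌉ = 139
j=3: r + 2k = 273.208352… → ⌈·⌉ = 274
j=4: r + 3k = 408.149529… → ⌈·⌉ = 409
j=5: r + 4k = 543.090705… → ⌈·⌉ = 544
j=6: r + 5k = 678.031882… → ⌈·⌉ = 679
j=7: r + 6k = 812.973058… → ⌈·⌉ = 813
j=8: r + 7k = 947.914235… → ⌈·⌉ = 948
j=9: r + 8k = 1082.855411… → ⌈·⌉ = 1083
j=10: r + 9k = 1217.796588… → ⌈·⌉ = 1218
j=11: r + 10k = 1352.737764… → ⌈·⌉ = 1353
j=12: r + 11k = 1487.678941… → ⌈·⌉ = 1488
j=13: r + 12k = 1622.620117… → ⌈·⌉ = 1623
j=14: r + 13k = 1757.561294… → ⌈·⌉ = 1758
j=15: r + 14k = 1892.502470… → ⌈·⌉ = 1893
j=16: r + 15k = 2027.443647… → ⌈·⌉ = 2028
j=17: r + 16k = 2162.384823… → ⌈·⌉ = 2163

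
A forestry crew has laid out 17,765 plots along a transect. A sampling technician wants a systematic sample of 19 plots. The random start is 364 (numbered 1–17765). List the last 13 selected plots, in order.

k = N/n = 17765/19 = 935
7th selection = 364 + 6×935 = 5974
8th: 5974 + 935 = 6909
9th: 6909 + 935 = 7844
10th: 7844 + 935 = 8779
11th: 8779 + 935 = 9714
12th: 9714 + 935 = 10649
13th: 10649 + 935 = 11584
14th: 11584 + 935 = 12519
15th: 12519 + 935 = 13454
16th: 13454 + 935 = 14389
17th: 14389 + 935 = 15324
18th: 15324 + 935 = 16259
19th: 16259 + 935 = 17194

5974, 6909, 7844, 8779, 9714, 10649, 11584, 12519, 13454, 14389, 15324, 16259, 17194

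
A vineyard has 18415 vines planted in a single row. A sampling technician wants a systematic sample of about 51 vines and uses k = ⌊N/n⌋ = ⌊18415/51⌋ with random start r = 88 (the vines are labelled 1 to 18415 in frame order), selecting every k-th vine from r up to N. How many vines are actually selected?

51

k = ⌊18415/51⌋ = 361
Achieved size = ⌊(18415 − 88)/361⌋ + 1 = ⌊18327/361⌋ + 1 = 50 + 1 = 51
(last selection: 88 + 50×361 = 18138 ≤ 18415; next would be 18499 > 18415)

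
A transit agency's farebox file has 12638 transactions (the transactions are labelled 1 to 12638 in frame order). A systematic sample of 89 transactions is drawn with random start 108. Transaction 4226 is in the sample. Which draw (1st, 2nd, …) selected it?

k = 12638/89 = 142
position = (4226 − 108)/142 + 1 = 4118/142 + 1 = 29 + 1 = 30

30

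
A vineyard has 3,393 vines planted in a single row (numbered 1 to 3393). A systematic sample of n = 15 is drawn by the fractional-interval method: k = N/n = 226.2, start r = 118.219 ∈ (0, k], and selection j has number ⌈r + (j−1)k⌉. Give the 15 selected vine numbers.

119, 345, 571, 797, 1024, 1250, 1476, 1702, 1928, 2155, 2381, 2607, 2833, 3059, 3286

j=1: r + 0k = 118.219 → ⌈·⌉ = 119
j=2: r + 1k = 344.419 → ⌈·⌉ = 345
j=3: r + 2k = 570.619 → ⌈·⌉ = 571
j=4: r + 3k = 796.819 → ⌈·⌉ = 797
j=5: r + 4k = 1023.019 → ⌈·⌉ = 1024
j=6: r + 5k = 1249.219 → ⌈·⌉ = 1250
j=7: r + 6k = 1475.419 → ⌈·⌉ = 1476
j=8: r + 7k = 1701.619 → ⌈·⌉ = 1702
j=9: r + 8k = 1927.819 → ⌈·⌉ = 1928
j=10: r + 9k = 2154.019 → ⌈·⌉ = 2155
j=11: r + 10k = 2380.219 → ⌈·⌉ = 2381
j=12: r + 11k = 2606.419 → ⌈·⌉ = 2607
j=13: r + 12k = 2832.619 → ⌈·⌉ = 2833
j=14: r + 13k = 3058.819 → ⌈·⌉ = 3059
j=15: r + 14k = 3285.019 → ⌈·⌉ = 3286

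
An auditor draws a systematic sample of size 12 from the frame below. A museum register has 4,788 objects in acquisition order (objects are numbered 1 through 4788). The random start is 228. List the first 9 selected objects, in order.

k = N/n = 4788/12 = 399
object 1: 228
object 2: 228 + 399 = 627
object 3: 627 + 399 = 1026
object 4: 1026 + 399 = 1425
object 5: 1425 + 399 = 1824
object 6: 1824 + 399 = 2223
object 7: 2223 + 399 = 2622
object 8: 2622 + 399 = 3021
object 9: 3021 + 399 = 3420

228, 627, 1026, 1425, 1824, 2223, 2622, 3021, 3420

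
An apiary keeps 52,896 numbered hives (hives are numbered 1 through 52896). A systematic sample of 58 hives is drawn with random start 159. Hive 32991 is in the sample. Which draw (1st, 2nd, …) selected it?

37

k = 52896/58 = 912
position = (32991 − 159)/912 + 1 = 32832/912 + 1 = 36 + 1 = 37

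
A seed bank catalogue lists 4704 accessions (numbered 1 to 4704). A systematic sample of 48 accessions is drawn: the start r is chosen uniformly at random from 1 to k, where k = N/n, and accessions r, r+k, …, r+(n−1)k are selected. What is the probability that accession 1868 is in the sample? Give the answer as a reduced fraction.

1/98

k = 4704/48 = 98.
Accession 1868 is selected iff r ≡ 1868 (mod 98); exactly one such r in {1,…,98}.
Inclusion probability = 1/98.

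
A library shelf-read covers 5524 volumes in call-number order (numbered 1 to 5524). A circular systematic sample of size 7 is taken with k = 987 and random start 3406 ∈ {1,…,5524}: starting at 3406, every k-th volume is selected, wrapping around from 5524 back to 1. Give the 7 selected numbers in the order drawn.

3406, 4393, 5380, 843, 1830, 2817, 3804

Selection 1: 3406
Selection 2: 3406 + 987 = 4393
Selection 3: 4393 + 987 = 5380
Selection 4: 5380 + 987 = 6367 → 6367 − 5524 = 843
Selection 5: 843 + 987 = 1830
Selection 6: 1830 + 987 = 2817
Selection 7: 2817 + 987 = 3804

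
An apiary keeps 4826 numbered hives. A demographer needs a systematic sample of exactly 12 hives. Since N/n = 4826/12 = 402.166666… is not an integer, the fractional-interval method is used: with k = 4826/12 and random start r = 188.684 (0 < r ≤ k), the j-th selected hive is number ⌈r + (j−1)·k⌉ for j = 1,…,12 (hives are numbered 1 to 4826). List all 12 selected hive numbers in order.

189, 591, 994, 1396, 1798, 2200, 2602, 3004, 3407, 3809, 4211, 4613

j=1: r + 0k = 188.684 → ⌈·⌉ = 189
j=2: r + 1k = 590.850666… → ⌈·⌉ = 591
j=3: r + 2k = 993.017333… → ⌈·⌉ = 994
j=4: r + 3k = 1395.184 → ⌈·⌉ = 1396
j=5: r + 4k = 1797.350666… → ⌈·⌉ = 1798
j=6: r + 5k = 2199.517333… → ⌈·⌉ = 2200
j=7: r + 6k = 2601.684 → ⌈·⌉ = 2602
j=8: r + 7k = 3003.850666… → ⌈·⌉ = 3004
j=9: r + 8k = 3406.017333… → ⌈·⌉ = 3407
j=10: r + 9k = 3808.184 → ⌈·⌉ = 3809
j=11: r + 10k = 4210.350666… → ⌈·⌉ = 4211
j=12: r + 11k = 4612.517333… → ⌈·⌉ = 4613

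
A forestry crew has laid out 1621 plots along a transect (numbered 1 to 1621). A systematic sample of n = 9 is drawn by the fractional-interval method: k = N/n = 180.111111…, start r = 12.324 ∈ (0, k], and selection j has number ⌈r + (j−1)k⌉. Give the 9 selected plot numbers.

13, 193, 373, 553, 733, 913, 1093, 1274, 1454

j=1: r + 0k = 12.324 → ⌈·⌉ = 13
j=2: r + 1k = 192.435111… → ⌈·⌉ = 193
j=3: r + 2k = 372.546222… → ⌈·⌉ = 373
j=4: r + 3k = 552.657333… → ⌈·⌉ = 553
j=5: r + 4k = 732.768444… → ⌈·⌉ = 733
j=6: r + 5k = 912.879555… → ⌈·⌉ = 913
j=7: r + 6k = 1092.990666… → ⌈·⌉ = 1093
j=8: r + 7k = 1273.101777… → ⌈·⌉ = 1274
j=9: r + 8k = 1453.212888… → ⌈·⌉ = 1454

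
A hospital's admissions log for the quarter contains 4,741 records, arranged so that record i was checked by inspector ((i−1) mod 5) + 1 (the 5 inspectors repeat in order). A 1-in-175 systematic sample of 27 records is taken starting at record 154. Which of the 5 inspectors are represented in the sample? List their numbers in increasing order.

4

Consecutive selections differ by k = 175, so their inspector numbers differ by 175 mod 5 = 0.
gcd(175, 5) = 5, so the sample visits 5/5 = 1 distinct residues mod 5.
Start 154 is inspector 4; the inspectors hit are 4.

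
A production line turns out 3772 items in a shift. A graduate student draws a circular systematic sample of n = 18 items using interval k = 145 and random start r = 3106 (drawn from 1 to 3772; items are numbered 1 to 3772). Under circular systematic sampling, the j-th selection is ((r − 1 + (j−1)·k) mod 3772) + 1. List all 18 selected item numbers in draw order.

3106, 3251, 3396, 3541, 3686, 59, 204, 349, 494, 639, 784, 929, 1074, 1219, 1364, 1509, 1654, 1799

Selection 1: 3106
Selection 2: 3106 + 145 = 3251
Selection 3: 3251 + 145 = 3396
Selection 4: 3396 + 145 = 3541
Selection 5: 3541 + 145 = 3686
Selection 6: 3686 + 145 = 3831 → 3831 − 3772 = 59
Selection 7: 59 + 145 = 204
Selection 8: 204 + 145 = 349
Selection 9: 349 + 145 = 494
Selection 10: 494 + 145 = 639
Selection 11: 639 + 145 = 784
Selection 12: 784 + 145 = 929
Selection 13: 929 + 145 = 1074
Selection 14: 1074 + 145 = 1219
Selection 15: 1219 + 145 = 1364
Selection 16: 1364 + 145 = 1509
Selection 17: 1509 + 145 = 1654
Selection 18: 1654 + 145 = 1799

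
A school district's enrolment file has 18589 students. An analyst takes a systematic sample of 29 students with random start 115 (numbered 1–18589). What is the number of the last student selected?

k = 18589/29 = 641
29th selection = r + (29−1)·k = 115 + 28×641 = 115 + 17948 = 18063

18063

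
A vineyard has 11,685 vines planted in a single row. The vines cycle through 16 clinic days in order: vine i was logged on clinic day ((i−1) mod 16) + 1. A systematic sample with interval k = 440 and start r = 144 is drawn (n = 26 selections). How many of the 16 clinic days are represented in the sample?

Consecutive selections differ by k = 440, so their clinic day numbers differ by 440 mod 16 = 8.
gcd(440, 16) = 8, so the sample visits 16/8 = 2 distinct residues mod 16.
Start 144 is clinic day 16; the clinic days hit are 8, 16.

2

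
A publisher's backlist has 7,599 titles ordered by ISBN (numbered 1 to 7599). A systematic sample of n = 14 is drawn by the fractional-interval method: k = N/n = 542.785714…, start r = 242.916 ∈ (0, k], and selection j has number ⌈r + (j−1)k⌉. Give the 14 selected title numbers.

j=1: r + 0k = 242.916 → ⌈·⌉ = 243
j=2: r + 1k = 785.701714… → ⌈·⌉ = 786
j=3: r + 2k = 1328.487428… → ⌈·⌉ = 1329
j=4: r + 3k = 1871.273142… → ⌈·⌉ = 1872
j=5: r + 4k = 2414.058857… → ⌈·⌉ = 2415
j=6: r + 5k = 2956.844571… → ⌈·⌉ = 2957
j=7: r + 6k = 3499.630285… → ⌈·⌉ = 3500
j=8: r + 7k = 4042.416 → ⌈·⌉ = 4043
j=9: r + 8k = 4585.201714… → ⌈·⌉ = 4586
j=10: r + 9k = 5127.987428… → ⌈·⌉ = 5128
j=11: r + 10k = 5670.773142… → ⌈·⌉ = 5671
j=12: r + 11k = 6213.558857… → ⌈·⌉ = 6214
j=13: r + 12k = 6756.344571… → ⌈·⌉ = 6757
j=14: r + 13k = 7299.130285… → ⌈·⌉ = 7300

243, 786, 1329, 1872, 2415, 2957, 3500, 4043, 4586, 5128, 5671, 6214, 6757, 7300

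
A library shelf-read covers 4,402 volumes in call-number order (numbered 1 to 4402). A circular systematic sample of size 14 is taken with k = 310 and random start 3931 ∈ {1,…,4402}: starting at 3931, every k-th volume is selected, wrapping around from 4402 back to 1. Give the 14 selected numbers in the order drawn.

3931, 4241, 149, 459, 769, 1079, 1389, 1699, 2009, 2319, 2629, 2939, 3249, 3559

Selection 1: 3931
Selection 2: 3931 + 310 = 4241
Selection 3: 4241 + 310 = 4551 → 4551 − 4402 = 149
Selection 4: 149 + 310 = 459
Selection 5: 459 + 310 = 769
Selection 6: 769 + 310 = 1079
Selection 7: 1079 + 310 = 1389
Selection 8: 1389 + 310 = 1699
Selection 9: 1699 + 310 = 2009
Selection 10: 2009 + 310 = 2319
Selection 11: 2319 + 310 = 2629
Selection 12: 2629 + 310 = 2939
Selection 13: 2939 + 310 = 3249
Selection 14: 3249 + 310 = 3559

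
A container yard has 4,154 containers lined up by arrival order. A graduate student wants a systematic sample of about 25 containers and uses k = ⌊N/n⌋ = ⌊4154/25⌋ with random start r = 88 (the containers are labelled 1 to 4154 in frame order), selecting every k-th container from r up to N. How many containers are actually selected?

k = ⌊4154/25⌋ = 166
Achieved size = ⌊(4154 − 88)/166⌋ + 1 = ⌊4066/166⌋ + 1 = 24 + 1 = 25
(last selection: 88 + 24×166 = 4072 ≤ 4154; next would be 4238 > 4154)

25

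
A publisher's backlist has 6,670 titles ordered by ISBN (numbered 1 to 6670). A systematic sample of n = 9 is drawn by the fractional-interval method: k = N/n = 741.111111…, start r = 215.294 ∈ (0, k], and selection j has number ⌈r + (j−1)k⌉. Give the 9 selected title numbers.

j=1: r + 0k = 215.294 → ⌈·⌉ = 216
j=2: r + 1k = 956.405111… → ⌈·⌉ = 957
j=3: r + 2k = 1697.516222… → ⌈·⌉ = 1698
j=4: r + 3k = 2438.627333… → ⌈·⌉ = 2439
j=5: r + 4k = 3179.738444… → ⌈·⌉ = 3180
j=6: r + 5k = 3920.849555… → ⌈·⌉ = 3921
j=7: r + 6k = 4661.960666… → ⌈·⌉ = 4662
j=8: r + 7k = 5403.071777… → ⌈·⌉ = 5404
j=9: r + 8k = 6144.182888… → ⌈·⌉ = 6145

216, 957, 1698, 2439, 3180, 3921, 4662, 5404, 6145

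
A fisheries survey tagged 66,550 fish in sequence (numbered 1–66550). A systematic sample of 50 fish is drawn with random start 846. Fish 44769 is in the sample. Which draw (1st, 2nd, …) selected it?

34

k = 66550/50 = 1331
position = (44769 − 846)/1331 + 1 = 43923/1331 + 1 = 33 + 1 = 34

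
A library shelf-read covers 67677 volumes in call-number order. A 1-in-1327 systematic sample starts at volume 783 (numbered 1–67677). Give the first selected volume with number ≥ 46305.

k = 1327
Steps past start: ⌈(46305 − 783)/1327⌉ = ⌈45522/1327⌉ = 35
Selected volume: 783 + 35×1327 = 47228

47228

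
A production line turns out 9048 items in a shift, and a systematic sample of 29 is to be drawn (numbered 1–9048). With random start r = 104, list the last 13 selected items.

k = N/n = 9048/29 = 312
17th selection = 104 + 16×312 = 5096
18th: 5096 + 312 = 5408
19th: 5408 + 312 = 5720
20th: 5720 + 312 = 6032
21st: 6032 + 312 = 6344
22nd: 6344 + 312 = 6656
23rd: 6656 + 312 = 6968
24th: 6968 + 312 = 7280
25th: 7280 + 312 = 7592
26th: 7592 + 312 = 7904
27th: 7904 + 312 = 8216
28th: 8216 + 312 = 8528
29th: 8528 + 312 = 8840

5096, 5408, 5720, 6032, 6344, 6656, 6968, 7280, 7592, 7904, 8216, 8528, 8840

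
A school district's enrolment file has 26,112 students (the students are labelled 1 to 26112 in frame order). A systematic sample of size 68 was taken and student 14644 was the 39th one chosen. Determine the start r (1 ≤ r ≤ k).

k = 26112/68 = 384
r = 14644 − (39−1)×384 = 14644 − 14592 = 52

52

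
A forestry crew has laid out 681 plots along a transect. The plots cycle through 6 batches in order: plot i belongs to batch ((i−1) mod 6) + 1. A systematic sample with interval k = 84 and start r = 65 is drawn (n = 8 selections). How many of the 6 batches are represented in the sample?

Consecutive selections differ by k = 84, so their batch numbers differ by 84 mod 6 = 0.
gcd(84, 6) = 6, so the sample visits 6/6 = 1 distinct residues mod 6.
Start 65 is batch 5; the batches hit are 5.

1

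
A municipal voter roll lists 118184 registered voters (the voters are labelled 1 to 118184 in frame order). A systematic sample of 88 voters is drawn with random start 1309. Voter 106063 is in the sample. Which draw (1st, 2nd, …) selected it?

79

k = 118184/88 = 1343
position = (106063 − 1309)/1343 + 1 = 104754/1343 + 1 = 78 + 1 = 79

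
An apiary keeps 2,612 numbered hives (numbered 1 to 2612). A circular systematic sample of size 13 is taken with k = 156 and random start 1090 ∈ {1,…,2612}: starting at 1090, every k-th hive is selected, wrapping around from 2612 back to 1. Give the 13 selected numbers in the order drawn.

Selection 1: 1090
Selection 2: 1090 + 156 = 1246
Selection 3: 1246 + 156 = 1402
Selection 4: 1402 + 156 = 1558
Selection 5: 1558 + 156 = 1714
Selection 6: 1714 + 156 = 1870
Selection 7: 1870 + 156 = 2026
Selection 8: 2026 + 156 = 2182
Selection 9: 2182 + 156 = 2338
Selection 10: 2338 + 156 = 2494
Selection 11: 2494 + 156 = 2650 → 2650 − 2612 = 38
Selection 12: 38 + 156 = 194
Selection 13: 194 + 156 = 350

1090, 1246, 1402, 1558, 1714, 1870, 2026, 2182, 2338, 2494, 38, 194, 350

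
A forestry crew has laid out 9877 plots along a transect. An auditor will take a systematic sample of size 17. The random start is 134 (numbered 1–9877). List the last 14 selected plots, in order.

1877, 2458, 3039, 3620, 4201, 4782, 5363, 5944, 6525, 7106, 7687, 8268, 8849, 9430

k = N/n = 9877/17 = 581
4th selection = 134 + 3×581 = 1877
5th: 1877 + 581 = 2458
6th: 2458 + 581 = 3039
7th: 3039 + 581 = 3620
8th: 3620 + 581 = 4201
9th: 4201 + 581 = 4782
10th: 4782 + 581 = 5363
11th: 5363 + 581 = 5944
12th: 5944 + 581 = 6525
13th: 6525 + 581 = 7106
14th: 7106 + 581 = 7687
15th: 7687 + 581 = 8268
16th: 8268 + 581 = 8849
17th: 8849 + 581 = 9430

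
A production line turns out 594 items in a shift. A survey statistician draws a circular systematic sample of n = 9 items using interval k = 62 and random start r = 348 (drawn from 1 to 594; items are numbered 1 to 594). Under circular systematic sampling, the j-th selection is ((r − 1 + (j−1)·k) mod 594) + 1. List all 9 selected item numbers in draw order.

348, 410, 472, 534, 2, 64, 126, 188, 250

Selection 1: 348
Selection 2: 348 + 62 = 410
Selection 3: 410 + 62 = 472
Selection 4: 472 + 62 = 534
Selection 5: 534 + 62 = 596 → 596 − 594 = 2
Selection 6: 2 + 62 = 64
Selection 7: 64 + 62 = 126
Selection 8: 126 + 62 = 188
Selection 9: 188 + 62 = 250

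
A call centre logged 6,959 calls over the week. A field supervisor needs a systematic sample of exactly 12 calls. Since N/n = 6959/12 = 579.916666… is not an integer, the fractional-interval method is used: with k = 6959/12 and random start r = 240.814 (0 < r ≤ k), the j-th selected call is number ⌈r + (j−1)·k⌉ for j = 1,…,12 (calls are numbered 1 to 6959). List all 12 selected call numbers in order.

j=1: r + 0k = 240.814 → ⌈·⌉ = 241
j=2: r + 1k = 820.730666… → ⌈·⌉ = 821
j=3: r + 2k = 1400.647333… → ⌈·⌉ = 1401
j=4: r + 3k = 1980.564 → ⌈·⌉ = 1981
j=5: r + 4k = 2560.480666… → ⌈·⌉ = 2561
j=6: r + 5k = 3140.397333… → ⌈·⌉ = 3141
j=7: r + 6k = 3720.314 → ⌈·⌉ = 3721
j=8: r + 7k = 4300.230666… → ⌈·⌉ = 4301
j=9: r + 8k = 4880.147333… → ⌈·⌉ = 4881
j=10: r + 9k = 5460.064 → ⌈·⌉ = 5461
j=11: r + 10k = 6039.980666… → ⌈·⌉ = 6040
j=12: r + 11k = 6619.897333… → ⌈·⌉ = 6620

241, 821, 1401, 1981, 2561, 3141, 3721, 4301, 4881, 5461, 6040, 6620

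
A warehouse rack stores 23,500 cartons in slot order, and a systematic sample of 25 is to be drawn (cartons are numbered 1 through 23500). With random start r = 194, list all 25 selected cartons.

k = N/n = 23500/25 = 940
carton 1: 194
carton 2: 194 + 940 = 1134
carton 3: 1134 + 940 = 2074
carton 4: 2074 + 940 = 3014
carton 5: 3014 + 940 = 3954
carton 6: 3954 + 940 = 4894
carton 7: 4894 + 940 = 5834
carton 8: 5834 + 940 = 6774
carton 9: 6774 + 940 = 7714
carton 10: 7714 + 940 = 8654
carton 11: 8654 + 940 = 9594
carton 12: 9594 + 940 = 10534
carton 13: 10534 + 940 = 11474
carton 14: 11474 + 940 = 12414
carton 15: 12414 + 940 = 13354
carton 16: 13354 + 940 = 14294
carton 17: 14294 + 940 = 15234
carton 18: 15234 + 940 = 16174
carton 19: 16174 + 940 = 17114
carton 20: 17114 + 940 = 18054
carton 21: 18054 + 940 = 18994
carton 22: 18994 + 940 = 19934
carton 23: 19934 + 940 = 20874
carton 24: 20874 + 940 = 21814
carton 25: 21814 + 940 = 22754

194, 1134, 2074, 3014, 3954, 4894, 5834, 6774, 7714, 8654, 9594, 10534, 11474, 12414, 13354, 14294, 15234, 16174, 17114, 18054, 18994, 19934, 20874, 21814, 22754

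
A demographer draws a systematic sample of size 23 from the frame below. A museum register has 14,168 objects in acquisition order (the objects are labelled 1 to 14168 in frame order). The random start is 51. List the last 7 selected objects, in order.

9907, 10523, 11139, 11755, 12371, 12987, 13603

k = N/n = 14168/23 = 616
17th selection = 51 + 16×616 = 9907
18th: 9907 + 616 = 10523
19th: 10523 + 616 = 11139
20th: 11139 + 616 = 11755
21st: 11755 + 616 = 12371
22nd: 12371 + 616 = 12987
23rd: 12987 + 616 = 13603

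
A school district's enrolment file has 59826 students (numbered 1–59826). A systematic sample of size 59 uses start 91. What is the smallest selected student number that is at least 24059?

24427

k = 59826/59 = 1014
Steps past start: ⌈(24059 − 91)/1014⌉ = ⌈23968/1014⌉ = 24
Selected student: 91 + 24×1014 = 24427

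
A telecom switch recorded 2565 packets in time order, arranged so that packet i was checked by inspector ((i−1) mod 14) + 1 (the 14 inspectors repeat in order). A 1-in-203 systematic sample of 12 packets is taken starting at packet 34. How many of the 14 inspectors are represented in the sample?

2

Consecutive selections differ by k = 203, so their inspector numbers differ by 203 mod 14 = 7.
gcd(203, 14) = 7, so the sample visits 14/7 = 2 distinct residues mod 14.
Start 34 is inspector 6; the inspectors hit are 6, 13.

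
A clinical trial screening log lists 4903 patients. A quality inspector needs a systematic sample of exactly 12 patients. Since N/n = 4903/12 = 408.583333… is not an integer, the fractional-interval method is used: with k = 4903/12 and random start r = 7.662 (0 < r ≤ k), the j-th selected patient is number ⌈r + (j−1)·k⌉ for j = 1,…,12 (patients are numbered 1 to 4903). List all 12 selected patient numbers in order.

j=1: r + 0k = 7.662 → ⌈·⌉ = 8
j=2: r + 1k = 416.245333… → ⌈·⌉ = 417
j=3: r + 2k = 824.828666… → ⌈·⌉ = 825
j=4: r + 3k = 1233.412 → ⌈·⌉ = 1234
j=5: r + 4k = 1641.995333… → ⌈·⌉ = 1642
j=6: r + 5k = 2050.578666… → ⌈·⌉ = 2051
j=7: r + 6k = 2459.162 → ⌈·⌉ = 2460
j=8: r + 7k = 2867.745333… → ⌈·⌉ = 2868
j=9: r + 8k = 3276.328666… → ⌈·⌉ = 3277
j=10: r + 9k = 3684.912 → ⌈·⌉ = 3685
j=11: r + 10k = 4093.495333… → ⌈·⌉ = 4094
j=12: r + 11k = 4502.078666… → ⌈·⌉ = 4503

8, 417, 825, 1234, 1642, 2051, 2460, 2868, 3277, 3685, 4094, 4503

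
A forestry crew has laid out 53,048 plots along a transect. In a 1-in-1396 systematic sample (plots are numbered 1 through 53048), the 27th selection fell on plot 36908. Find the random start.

612

k = 1396
r = 36908 − (27−1)×1396 = 36908 − 36296 = 612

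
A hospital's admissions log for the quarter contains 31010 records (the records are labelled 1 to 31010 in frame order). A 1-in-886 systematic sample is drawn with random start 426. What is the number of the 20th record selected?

k = 886
20th selection = r + (20−1)·k = 426 + 19×886 = 426 + 16834 = 17260

17260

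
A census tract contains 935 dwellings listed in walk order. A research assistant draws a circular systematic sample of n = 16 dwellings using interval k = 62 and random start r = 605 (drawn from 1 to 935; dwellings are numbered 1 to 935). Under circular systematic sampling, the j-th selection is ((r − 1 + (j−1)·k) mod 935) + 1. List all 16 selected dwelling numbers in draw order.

Selection 1: 605
Selection 2: 605 + 62 = 667
Selection 3: 667 + 62 = 729
Selection 4: 729 + 62 = 791
Selection 5: 791 + 62 = 853
Selection 6: 853 + 62 = 915
Selection 7: 915 + 62 = 977 → 977 − 935 = 42
Selection 8: 42 + 62 = 104
Selection 9: 104 + 62 = 166
Selection 10: 166 + 62 = 228
Selection 11: 228 + 62 = 290
Selection 12: 290 + 62 = 352
Selection 13: 352 + 62 = 414
Selection 14: 414 + 62 = 476
Selection 15: 476 + 62 = 538
Selection 16: 538 + 62 = 600

605, 667, 729, 791, 853, 915, 42, 104, 166, 228, 290, 352, 414, 476, 538, 600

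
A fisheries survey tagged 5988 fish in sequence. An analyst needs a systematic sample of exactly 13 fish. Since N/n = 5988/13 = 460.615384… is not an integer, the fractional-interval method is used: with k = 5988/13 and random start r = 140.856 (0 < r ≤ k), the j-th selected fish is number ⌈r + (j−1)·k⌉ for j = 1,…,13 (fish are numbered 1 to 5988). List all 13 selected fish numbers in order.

141, 602, 1063, 1523, 1984, 2444, 2905, 3366, 3826, 4287, 4748, 5208, 5669

j=1: r + 0k = 140.856 → ⌈·⌉ = 141
j=2: r + 1k = 601.471384… → ⌈·⌉ = 602
j=3: r + 2k = 1062.086769… → ⌈·⌉ = 1063
j=4: r + 3k = 1522.702153… → ⌈·⌉ = 1523
j=5: r + 4k = 1983.317538… → ⌈·⌉ = 1984
j=6: r + 5k = 2443.932923… → ⌈·⌉ = 2444
j=7: r + 6k = 2904.548307… → ⌈·⌉ = 2905
j=8: r + 7k = 3365.163692… → ⌈·⌉ = 3366
j=9: r + 8k = 3825.779076… → ⌈·⌉ = 3826
j=10: r + 9k = 4286.394461… → ⌈·⌉ = 4287
j=11: r + 10k = 4747.009846… → ⌈·⌉ = 4748
j=12: r + 11k = 5207.625230… → ⌈·⌉ = 5208
j=13: r + 12k = 5668.240615… → ⌈·⌉ = 5669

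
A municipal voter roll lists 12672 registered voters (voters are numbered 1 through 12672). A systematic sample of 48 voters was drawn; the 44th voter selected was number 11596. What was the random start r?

k = 12672/48 = 264
r = 11596 − (44−1)×264 = 11596 − 11352 = 244

244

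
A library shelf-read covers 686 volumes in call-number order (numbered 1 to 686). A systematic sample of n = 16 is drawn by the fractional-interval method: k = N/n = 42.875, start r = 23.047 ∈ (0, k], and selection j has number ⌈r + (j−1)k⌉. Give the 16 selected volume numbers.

j=1: r + 0k = 23.047 → ⌈·⌉ = 24
j=2: r + 1k = 65.922 → ⌈·⌉ = 66
j=3: r + 2k = 108.797 → ⌈·⌉ = 109
j=4: r + 3k = 151.672 → ⌈·⌉ = 152
j=5: r + 4k = 194.547 → ⌈·⌉ = 195
j=6: r + 5k = 237.422 → ⌈·⌉ = 238
j=7: r + 6k = 280.297 → ⌈·⌉ = 281
j=8: r + 7k = 323.172 → ⌈·⌉ = 324
j=9: r + 8k = 366.047 → ⌈·⌉ = 367
j=10: r + 9k = 408.922 → ⌈·⌉ = 409
j=11: r + 10k = 451.797 → ⌈·⌉ = 452
j=12: r + 11k = 494.672 → ⌈·⌉ = 495
j=13: r + 12k = 537.547 → ⌈·⌉ = 538
j=14: r + 13k = 580.422 → ⌈·⌉ = 581
j=15: r + 14k = 623.297 → ⌈·⌉ = 624
j=16: r + 15k = 666.172 → ⌈·⌉ = 667

24, 66, 109, 152, 195, 238, 281, 324, 367, 409, 452, 495, 538, 581, 624, 667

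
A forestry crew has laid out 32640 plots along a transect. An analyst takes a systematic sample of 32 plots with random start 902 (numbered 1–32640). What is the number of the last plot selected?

k = 32640/32 = 1020
32nd selection = r + (32−1)·k = 902 + 31×1020 = 902 + 31620 = 32522

32522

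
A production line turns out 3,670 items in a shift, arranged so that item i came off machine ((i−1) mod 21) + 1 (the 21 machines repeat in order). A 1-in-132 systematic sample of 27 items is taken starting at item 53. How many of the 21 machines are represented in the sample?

Consecutive selections differ by k = 132, so their machine numbers differ by 132 mod 21 = 6.
gcd(132, 21) = 3, so the sample visits 21/3 = 7 distinct residues mod 21.
Start 53 is machine 11; the machines hit are 2, 5, 8, 11, 14, 17, 20.

7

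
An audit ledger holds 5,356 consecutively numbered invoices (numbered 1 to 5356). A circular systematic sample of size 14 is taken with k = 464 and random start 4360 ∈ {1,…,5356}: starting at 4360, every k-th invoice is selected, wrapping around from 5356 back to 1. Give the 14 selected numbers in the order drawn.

4360, 4824, 5288, 396, 860, 1324, 1788, 2252, 2716, 3180, 3644, 4108, 4572, 5036

Selection 1: 4360
Selection 2: 4360 + 464 = 4824
Selection 3: 4824 + 464 = 5288
Selection 4: 5288 + 464 = 5752 → 5752 − 5356 = 396
Selection 5: 396 + 464 = 860
Selection 6: 860 + 464 = 1324
Selection 7: 1324 + 464 = 1788
Selection 8: 1788 + 464 = 2252
Selection 9: 2252 + 464 = 2716
Selection 10: 2716 + 464 = 3180
Selection 11: 3180 + 464 = 3644
Selection 12: 3644 + 464 = 4108
Selection 13: 4108 + 464 = 4572
Selection 14: 4572 + 464 = 5036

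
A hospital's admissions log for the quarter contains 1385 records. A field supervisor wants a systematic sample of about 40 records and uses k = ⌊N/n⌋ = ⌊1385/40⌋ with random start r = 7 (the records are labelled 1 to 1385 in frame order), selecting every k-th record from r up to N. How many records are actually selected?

k = ⌊1385/40⌋ = 34
Achieved size = ⌊(1385 − 7)/34⌋ + 1 = ⌊1378/34⌋ + 1 = 40 + 1 = 41
(last selection: 7 + 40×34 = 1367 ≤ 1385; next would be 1401 > 1385)

41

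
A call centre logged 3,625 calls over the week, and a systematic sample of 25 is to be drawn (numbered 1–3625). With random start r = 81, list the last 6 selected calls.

k = N/n = 3625/25 = 145
20th selection = 81 + 19×145 = 2836
21st: 2836 + 145 = 2981
22nd: 2981 + 145 = 3126
23rd: 3126 + 145 = 3271
24th: 3271 + 145 = 3416
25th: 3416 + 145 = 3561

2836, 2981, 3126, 3271, 3416, 3561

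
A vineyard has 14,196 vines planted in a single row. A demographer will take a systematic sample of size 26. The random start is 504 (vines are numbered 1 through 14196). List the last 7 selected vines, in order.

10878, 11424, 11970, 12516, 13062, 13608, 14154

k = N/n = 14196/26 = 546
20th selection = 504 + 19×546 = 10878
21st: 10878 + 546 = 11424
22nd: 11424 + 546 = 11970
23rd: 11970 + 546 = 12516
24th: 12516 + 546 = 13062
25th: 13062 + 546 = 13608
26th: 13608 + 546 = 14154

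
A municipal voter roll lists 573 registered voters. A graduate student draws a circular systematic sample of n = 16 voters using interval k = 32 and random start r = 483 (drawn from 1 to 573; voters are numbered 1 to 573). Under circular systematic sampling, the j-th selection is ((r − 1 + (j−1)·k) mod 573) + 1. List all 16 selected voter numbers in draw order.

483, 515, 547, 6, 38, 70, 102, 134, 166, 198, 230, 262, 294, 326, 358, 390

Selection 1: 483
Selection 2: 483 + 32 = 515
Selection 3: 515 + 32 = 547
Selection 4: 547 + 32 = 579 → 579 − 573 = 6
Selection 5: 6 + 32 = 38
Selection 6: 38 + 32 = 70
Selection 7: 70 + 32 = 102
Selection 8: 102 + 32 = 134
Selection 9: 134 + 32 = 166
Selection 10: 166 + 32 = 198
Selection 11: 198 + 32 = 230
Selection 12: 230 + 32 = 262
Selection 13: 262 + 32 = 294
Selection 14: 294 + 32 = 326
Selection 15: 326 + 32 = 358
Selection 16: 358 + 32 = 390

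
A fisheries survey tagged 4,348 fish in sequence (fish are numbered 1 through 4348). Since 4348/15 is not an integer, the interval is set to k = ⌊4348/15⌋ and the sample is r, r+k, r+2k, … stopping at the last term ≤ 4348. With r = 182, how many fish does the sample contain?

k = ⌊4348/15⌋ = 289
Achieved size = ⌊(4348 − 182)/289⌋ + 1 = ⌊4166/289⌋ + 1 = 14 + 1 = 15
(last selection: 182 + 14×289 = 4228 ≤ 4348; next would be 4517 > 4348)

15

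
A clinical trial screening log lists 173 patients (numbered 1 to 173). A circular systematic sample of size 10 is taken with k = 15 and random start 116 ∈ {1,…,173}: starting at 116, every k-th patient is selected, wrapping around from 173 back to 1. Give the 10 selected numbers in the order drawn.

Selection 1: 116
Selection 2: 116 + 15 = 131
Selection 3: 131 + 15 = 146
Selection 4: 146 + 15 = 161
Selection 5: 161 + 15 = 176 → 176 − 173 = 3
Selection 6: 3 + 15 = 18
Selection 7: 18 + 15 = 33
Selection 8: 33 + 15 = 48
Selection 9: 48 + 15 = 63
Selection 10: 63 + 15 = 78

116, 131, 146, 161, 3, 18, 33, 48, 63, 78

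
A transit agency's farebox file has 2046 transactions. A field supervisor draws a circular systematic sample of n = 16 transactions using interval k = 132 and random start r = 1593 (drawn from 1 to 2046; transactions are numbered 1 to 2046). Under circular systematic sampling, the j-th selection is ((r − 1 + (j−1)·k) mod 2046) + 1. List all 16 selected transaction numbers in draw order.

1593, 1725, 1857, 1989, 75, 207, 339, 471, 603, 735, 867, 999, 1131, 1263, 1395, 1527

Selection 1: 1593
Selection 2: 1593 + 132 = 1725
Selection 3: 1725 + 132 = 1857
Selection 4: 1857 + 132 = 1989
Selection 5: 1989 + 132 = 2121 → 2121 − 2046 = 75
Selection 6: 75 + 132 = 207
Selection 7: 207 + 132 = 339
Selection 8: 339 + 132 = 471
Selection 9: 471 + 132 = 603
Selection 10: 603 + 132 = 735
Selection 11: 735 + 132 = 867
Selection 12: 867 + 132 = 999
Selection 13: 999 + 132 = 1131
Selection 14: 1131 + 132 = 1263
Selection 15: 1263 + 132 = 1395
Selection 16: 1395 + 132 = 1527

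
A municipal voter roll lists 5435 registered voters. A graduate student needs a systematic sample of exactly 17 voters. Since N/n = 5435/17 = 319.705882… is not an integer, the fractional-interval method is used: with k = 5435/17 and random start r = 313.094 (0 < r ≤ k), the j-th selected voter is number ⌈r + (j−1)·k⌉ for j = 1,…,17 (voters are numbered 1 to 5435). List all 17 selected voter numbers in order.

j=1: r + 0k = 313.094 → ⌈·⌉ = 314
j=2: r + 1k = 632.799882… → ⌈·⌉ = 633
j=3: r + 2k = 952.505764… → ⌈·⌉ = 953
j=4: r + 3k = 1272.211647… → ⌈·⌉ = 1273
j=5: r + 4k = 1591.917529… → ⌈·⌉ = 1592
j=6: r + 5k = 1911.623411… → ⌈·⌉ = 1912
j=7: r + 6k = 2231.329294… → ⌈·⌉ = 2232
j=8: r + 7k = 2551.035176… → ⌈·⌉ = 2552
j=9: r + 8k = 2870.741058… → ⌈·⌉ = 2871
j=10: r + 9k = 3190.446941… → ⌈·⌉ = 3191
j=11: r + 10k = 3510.152823… → ⌈·⌉ = 3511
j=12: r + 11k = 3829.858705… → ⌈·⌉ = 3830
j=13: r + 12k = 4149.564588… → ⌈·⌉ = 4150
j=14: r + 13k = 4469.270470… → ⌈·⌉ = 4470
j=15: r + 14k = 4788.976352… → ⌈·⌉ = 4789
j=16: r + 15k = 5108.682235… → ⌈·⌉ = 5109
j=17: r + 16k = 5428.388117… → ⌈·⌉ = 5429

314, 633, 953, 1273, 1592, 1912, 2232, 2552, 2871, 3191, 3511, 3830, 4150, 4470, 4789, 5109, 5429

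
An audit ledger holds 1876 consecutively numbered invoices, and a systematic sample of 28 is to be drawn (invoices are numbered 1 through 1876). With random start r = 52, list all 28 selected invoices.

k = N/n = 1876/28 = 67
invoice 1: 52
invoice 2: 52 + 67 = 119
invoice 3: 119 + 67 = 186
invoice 4: 186 + 67 = 253
invoice 5: 253 + 67 = 320
invoice 6: 320 + 67 = 387
invoice 7: 387 + 67 = 454
invoice 8: 454 + 67 = 521
invoice 9: 521 + 67 = 588
invoice 10: 588 + 67 = 655
invoice 11: 655 + 67 = 722
invoice 12: 722 + 67 = 789
invoice 13: 789 + 67 = 856
invoice 14: 856 + 67 = 923
invoice 15: 923 + 67 = 990
invoice 16: 990 + 67 = 1057
invoice 17: 1057 + 67 = 1124
invoice 18: 1124 + 67 = 1191
invoice 19: 1191 + 67 = 1258
invoice 20: 1258 + 67 = 1325
invoice 21: 1325 + 67 = 1392
invoice 22: 1392 + 67 = 1459
invoice 23: 1459 + 67 = 1526
invoice 24: 1526 + 67 = 1593
invoice 25: 1593 + 67 = 1660
invoice 26: 1660 + 67 = 1727
invoice 27: 1727 + 67 = 1794
invoice 28: 1794 + 67 = 1861

52, 119, 186, 253, 320, 387, 454, 521, 588, 655, 722, 789, 856, 923, 990, 1057, 1124, 1191, 1258, 1325, 1392, 1459, 1526, 1593, 1660, 1727, 1794, 1861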